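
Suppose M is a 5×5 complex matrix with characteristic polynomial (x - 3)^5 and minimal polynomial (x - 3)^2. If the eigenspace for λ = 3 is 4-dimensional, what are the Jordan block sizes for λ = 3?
Block sizes for λ = 3: [2, 1, 1, 1]

Step 1 — from the characteristic polynomial, algebraic multiplicity of λ = 3 is 5. From dim ker(M − (3)·I) = 4, there are exactly 4 Jordan blocks for λ = 3.
Step 2 — from the minimal polynomial, the factor (x − 3)^2 tells us the largest block for λ = 3 has size 2.
Step 3 — with total size 5, 4 blocks, and largest block 2, the block sizes (in nonincreasing order) are [2, 1, 1, 1].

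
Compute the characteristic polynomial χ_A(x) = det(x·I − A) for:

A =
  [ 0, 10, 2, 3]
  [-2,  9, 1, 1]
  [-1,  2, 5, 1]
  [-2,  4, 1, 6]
x^4 - 20*x^3 + 150*x^2 - 500*x + 625

Expanding det(x·I − A) (e.g. by cofactor expansion or by noting that A is similar to its Jordan form J, which has the same characteristic polynomial as A) gives
  χ_A(x) = x^4 - 20*x^3 + 150*x^2 - 500*x + 625
which factors as (x - 5)^4. The eigenvalues (with algebraic multiplicities) are λ = 5 with multiplicity 4.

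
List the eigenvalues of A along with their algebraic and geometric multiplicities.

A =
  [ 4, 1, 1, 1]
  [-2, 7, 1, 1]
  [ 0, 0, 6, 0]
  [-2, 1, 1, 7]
λ = 6: alg = 4, geom = 3

Step 1 — factor the characteristic polynomial to read off the algebraic multiplicities:
  χ_A(x) = (x - 6)^4

Step 2 — compute geometric multiplicities via the rank-nullity identity g(λ) = n − rank(A − λI):
  rank(A − (6)·I) = 1, so dim ker(A − (6)·I) = n − 1 = 3

Summary:
  λ = 6: algebraic multiplicity = 4, geometric multiplicity = 3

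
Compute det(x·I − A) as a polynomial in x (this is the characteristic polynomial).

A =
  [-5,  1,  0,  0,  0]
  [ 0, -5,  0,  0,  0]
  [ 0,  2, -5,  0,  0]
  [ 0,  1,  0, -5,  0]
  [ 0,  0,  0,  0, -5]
x^5 + 25*x^4 + 250*x^3 + 1250*x^2 + 3125*x + 3125

Expanding det(x·I − A) (e.g. by cofactor expansion or by noting that A is similar to its Jordan form J, which has the same characteristic polynomial as A) gives
  χ_A(x) = x^5 + 25*x^4 + 250*x^3 + 1250*x^2 + 3125*x + 3125
which factors as (x + 5)^5. The eigenvalues (with algebraic multiplicities) are λ = -5 with multiplicity 5.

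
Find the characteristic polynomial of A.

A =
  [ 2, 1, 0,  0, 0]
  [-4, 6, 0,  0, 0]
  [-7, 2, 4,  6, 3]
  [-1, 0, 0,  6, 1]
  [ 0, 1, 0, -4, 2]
x^5 - 20*x^4 + 160*x^3 - 640*x^2 + 1280*x - 1024

Expanding det(x·I − A) (e.g. by cofactor expansion or by noting that A is similar to its Jordan form J, which has the same characteristic polynomial as A) gives
  χ_A(x) = x^5 - 20*x^4 + 160*x^3 - 640*x^2 + 1280*x - 1024
which factors as (x - 4)^5. The eigenvalues (with algebraic multiplicities) are λ = 4 with multiplicity 5.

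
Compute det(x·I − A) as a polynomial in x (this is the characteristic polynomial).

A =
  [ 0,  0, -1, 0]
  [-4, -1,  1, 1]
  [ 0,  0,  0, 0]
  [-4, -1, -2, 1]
x^4

Expanding det(x·I − A) (e.g. by cofactor expansion or by noting that A is similar to its Jordan form J, which has the same characteristic polynomial as A) gives
  χ_A(x) = x^4
which factors as x^4. The eigenvalues (with algebraic multiplicities) are λ = 0 with multiplicity 4.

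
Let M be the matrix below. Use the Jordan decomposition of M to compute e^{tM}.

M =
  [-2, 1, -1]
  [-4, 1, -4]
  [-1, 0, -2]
e^{tM} =
  [-t^2*exp(-t) - t*exp(-t) + exp(-t), t^2*exp(-t)/2 + t*exp(-t), -t^2*exp(-t) - t*exp(-t)]
  [-4*t*exp(-t), 2*t*exp(-t) + exp(-t), -4*t*exp(-t)]
  [t^2*exp(-t) - t*exp(-t), -t^2*exp(-t)/2, t^2*exp(-t) - t*exp(-t) + exp(-t)]

Strategy: write M = P · J · P⁻¹ where J is a Jordan canonical form, so e^{tM} = P · e^{tJ} · P⁻¹, and e^{tJ} can be computed block-by-block.

M has Jordan form
J =
  [-1,  1,  0]
  [ 0, -1,  1]
  [ 0,  0, -1]
(up to reordering of blocks).

Per-block formulas:
  For a 3×3 Jordan block J_3(-1): exp(t · J_3(-1)) = e^(-1t)·(I + t·N + (t^2/2)·N^2), where N is the 3×3 nilpotent shift.

After assembling e^{tJ} and conjugating by P, we get:

e^{tM} =
  [-t^2*exp(-t) - t*exp(-t) + exp(-t), t^2*exp(-t)/2 + t*exp(-t), -t^2*exp(-t) - t*exp(-t)]
  [-4*t*exp(-t), 2*t*exp(-t) + exp(-t), -4*t*exp(-t)]
  [t^2*exp(-t) - t*exp(-t), -t^2*exp(-t)/2, t^2*exp(-t) - t*exp(-t) + exp(-t)]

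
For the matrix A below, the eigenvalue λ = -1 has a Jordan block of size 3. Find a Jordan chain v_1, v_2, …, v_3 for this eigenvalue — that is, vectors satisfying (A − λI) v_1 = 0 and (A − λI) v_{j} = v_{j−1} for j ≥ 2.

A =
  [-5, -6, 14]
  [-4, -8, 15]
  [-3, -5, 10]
A Jordan chain for λ = -1 of length 3:
v_1 = (-2, -1, -1)ᵀ
v_2 = (-4, -4, -3)ᵀ
v_3 = (1, 0, 0)ᵀ

Let N = A − (-1)·I. We want v_3 with N^3 v_3 = 0 but N^2 v_3 ≠ 0; then v_{j-1} := N · v_j for j = 3, …, 2.

Pick v_3 = (1, 0, 0)ᵀ.
Then v_2 = N · v_3 = (-4, -4, -3)ᵀ.
Then v_1 = N · v_2 = (-2, -1, -1)ᵀ.

Sanity check: (A − (-1)·I) v_1 = (0, 0, 0)ᵀ = 0. ✓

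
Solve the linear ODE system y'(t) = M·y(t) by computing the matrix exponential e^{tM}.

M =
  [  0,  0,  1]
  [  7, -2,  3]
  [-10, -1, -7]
e^{tM} =
  [-t^2*exp(-3*t)/2 + 3*t*exp(-3*t) + exp(-3*t), -t^2*exp(-3*t)/2, -t^2*exp(-3*t)/2 + t*exp(-3*t)]
  [-t^2*exp(-3*t) + 7*t*exp(-3*t), -t^2*exp(-3*t) + t*exp(-3*t) + exp(-3*t), -t^2*exp(-3*t) + 3*t*exp(-3*t)]
  [3*t^2*exp(-3*t)/2 - 10*t*exp(-3*t), 3*t^2*exp(-3*t)/2 - t*exp(-3*t), 3*t^2*exp(-3*t)/2 - 4*t*exp(-3*t) + exp(-3*t)]

Strategy: write M = P · J · P⁻¹ where J is a Jordan canonical form, so e^{tM} = P · e^{tJ} · P⁻¹, and e^{tJ} can be computed block-by-block.

M has Jordan form
J =
  [-3,  1,  0]
  [ 0, -3,  1]
  [ 0,  0, -3]
(up to reordering of blocks).

Per-block formulas:
  For a 3×3 Jordan block J_3(-3): exp(t · J_3(-3)) = e^(-3t)·(I + t·N + (t^2/2)·N^2), where N is the 3×3 nilpotent shift.

After assembling e^{tJ} and conjugating by P, we get:

e^{tM} =
  [-t^2*exp(-3*t)/2 + 3*t*exp(-3*t) + exp(-3*t), -t^2*exp(-3*t)/2, -t^2*exp(-3*t)/2 + t*exp(-3*t)]
  [-t^2*exp(-3*t) + 7*t*exp(-3*t), -t^2*exp(-3*t) + t*exp(-3*t) + exp(-3*t), -t^2*exp(-3*t) + 3*t*exp(-3*t)]
  [3*t^2*exp(-3*t)/2 - 10*t*exp(-3*t), 3*t^2*exp(-3*t)/2 - t*exp(-3*t), 3*t^2*exp(-3*t)/2 - 4*t*exp(-3*t) + exp(-3*t)]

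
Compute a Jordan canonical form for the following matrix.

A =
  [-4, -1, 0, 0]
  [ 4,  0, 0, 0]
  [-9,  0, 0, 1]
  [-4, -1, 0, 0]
J_2(-2) ⊕ J_2(0)

The characteristic polynomial is
  det(x·I − A) = x^4 + 4*x^3 + 4*x^2 = x^2*(x + 2)^2

Eigenvalues and multiplicities (the geometric multiplicity of λ is n − rank(A − λI), which equals the number of Jordan blocks for λ):
  λ = -2: algebraic multiplicity = 2, geometric multiplicity = 1
  λ = 0: algebraic multiplicity = 2, geometric multiplicity = 1

Determining the block sizes for each eigenvalue:
  λ = -2: one block (gm = 1), so the single block has size am = 2 → block sizes [2]
  λ = 0: one block (gm = 1), so the single block has size am = 2 → block sizes [2]

Assembling the blocks gives a Jordan form
J =
  [-2,  1, 0, 0]
  [ 0, -2, 0, 0]
  [ 0,  0, 0, 1]
  [ 0,  0, 0, 0]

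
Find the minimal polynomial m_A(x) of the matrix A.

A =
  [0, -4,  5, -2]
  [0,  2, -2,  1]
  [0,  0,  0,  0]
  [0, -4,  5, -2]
x^3

The characteristic polynomial is χ_A(x) = x^4, so the eigenvalues are known. The minimal polynomial is
  m_A(x) = Π_λ (x − λ)^{k_λ}
where k_λ is the size of the *largest* Jordan block for λ (equivalently, the smallest k with (A − λI)^k v = 0 for every generalised eigenvector v of λ).

  λ = 0: largest Jordan block has size 3, contributing (x − 0)^3

So m_A(x) = x^3 = x^3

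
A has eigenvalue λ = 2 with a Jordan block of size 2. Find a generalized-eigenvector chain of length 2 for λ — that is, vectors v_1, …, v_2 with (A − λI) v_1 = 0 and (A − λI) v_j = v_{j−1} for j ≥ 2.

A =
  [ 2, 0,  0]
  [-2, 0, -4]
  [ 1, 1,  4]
A Jordan chain for λ = 2 of length 2:
v_1 = (0, -2, 1)ᵀ
v_2 = (1, 0, 0)ᵀ

Let N = A − (2)·I. We want v_2 with N^2 v_2 = 0 but N^1 v_2 ≠ 0; then v_{j-1} := N · v_j for j = 2, …, 2.

Pick v_2 = (1, 0, 0)ᵀ.
Then v_1 = N · v_2 = (0, -2, 1)ᵀ.

Sanity check: (A − (2)·I) v_1 = (0, 0, 0)ᵀ = 0. ✓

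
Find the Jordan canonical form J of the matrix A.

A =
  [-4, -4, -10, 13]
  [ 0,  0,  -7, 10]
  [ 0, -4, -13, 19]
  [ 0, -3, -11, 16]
J_1(-4) ⊕ J_3(1)

The characteristic polynomial is
  det(x·I − A) = x^4 + x^3 - 9*x^2 + 11*x - 4 = (x - 1)^3*(x + 4)

Eigenvalues and multiplicities (the geometric multiplicity of λ is n − rank(A − λI), which equals the number of Jordan blocks for λ):
  λ = -4: algebraic multiplicity = 1, geometric multiplicity = 1
  λ = 1: algebraic multiplicity = 3, geometric multiplicity = 1

Determining the block sizes for each eigenvalue:
  λ = -4: one block (gm = 1), so the single block has size am = 1 → block sizes [1]
  λ = 1: one block (gm = 1), so the single block has size am = 3 → block sizes [3]

Assembling the blocks gives a Jordan form
J =
  [-4, 0, 0, 0]
  [ 0, 1, 1, 0]
  [ 0, 0, 1, 1]
  [ 0, 0, 0, 1]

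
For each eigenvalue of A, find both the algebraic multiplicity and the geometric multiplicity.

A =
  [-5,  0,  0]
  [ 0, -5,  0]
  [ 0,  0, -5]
λ = -5: alg = 3, geom = 3

Step 1 — factor the characteristic polynomial to read off the algebraic multiplicities:
  χ_A(x) = (x + 5)^3

Step 2 — compute geometric multiplicities via the rank-nullity identity g(λ) = n − rank(A − λI):
  rank(A − (-5)·I) = 0, so dim ker(A − (-5)·I) = n − 0 = 3

Summary:
  λ = -5: algebraic multiplicity = 3, geometric multiplicity = 3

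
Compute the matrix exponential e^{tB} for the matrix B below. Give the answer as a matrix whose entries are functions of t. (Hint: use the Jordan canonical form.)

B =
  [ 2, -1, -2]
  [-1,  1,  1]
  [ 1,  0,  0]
e^{tB} =
  [t*exp(t) + exp(t), -t^2*exp(t)/2 - t*exp(t), -t^2*exp(t)/2 - 2*t*exp(t)]
  [-t*exp(t), t^2*exp(t)/2 + exp(t), t^2*exp(t)/2 + t*exp(t)]
  [t*exp(t), -t^2*exp(t)/2, -t^2*exp(t)/2 - t*exp(t) + exp(t)]

Strategy: write B = P · J · P⁻¹ where J is a Jordan canonical form, so e^{tB} = P · e^{tJ} · P⁻¹, and e^{tJ} can be computed block-by-block.

B has Jordan form
J =
  [1, 1, 0]
  [0, 1, 1]
  [0, 0, 1]
(up to reordering of blocks).

Per-block formulas:
  For a 3×3 Jordan block J_3(1): exp(t · J_3(1)) = e^(1t)·(I + t·N + (t^2/2)·N^2), where N is the 3×3 nilpotent shift.

After assembling e^{tJ} and conjugating by P, we get:

e^{tB} =
  [t*exp(t) + exp(t), -t^2*exp(t)/2 - t*exp(t), -t^2*exp(t)/2 - 2*t*exp(t)]
  [-t*exp(t), t^2*exp(t)/2 + exp(t), t^2*exp(t)/2 + t*exp(t)]
  [t*exp(t), -t^2*exp(t)/2, -t^2*exp(t)/2 - t*exp(t) + exp(t)]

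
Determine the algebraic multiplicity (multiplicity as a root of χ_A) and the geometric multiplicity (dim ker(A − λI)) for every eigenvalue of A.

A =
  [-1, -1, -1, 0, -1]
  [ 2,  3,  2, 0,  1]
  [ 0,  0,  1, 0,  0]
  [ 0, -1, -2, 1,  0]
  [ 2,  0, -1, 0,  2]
λ = 1: alg = 4, geom = 2; λ = 2: alg = 1, geom = 1

Step 1 — factor the characteristic polynomial to read off the algebraic multiplicities:
  χ_A(x) = (x - 2)*(x - 1)^4

Step 2 — compute geometric multiplicities via the rank-nullity identity g(λ) = n − rank(A − λI):
  rank(A − (1)·I) = 3, so dim ker(A − (1)·I) = n − 3 = 2
  rank(A − (2)·I) = 4, so dim ker(A − (2)·I) = n − 4 = 1

Summary:
  λ = 1: algebraic multiplicity = 4, geometric multiplicity = 2
  λ = 2: algebraic multiplicity = 1, geometric multiplicity = 1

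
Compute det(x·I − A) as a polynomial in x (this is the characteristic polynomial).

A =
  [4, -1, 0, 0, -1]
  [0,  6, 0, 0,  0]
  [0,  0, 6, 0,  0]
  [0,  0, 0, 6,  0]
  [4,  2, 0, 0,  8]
x^5 - 30*x^4 + 360*x^3 - 2160*x^2 + 6480*x - 7776

Expanding det(x·I − A) (e.g. by cofactor expansion or by noting that A is similar to its Jordan form J, which has the same characteristic polynomial as A) gives
  χ_A(x) = x^5 - 30*x^4 + 360*x^3 - 2160*x^2 + 6480*x - 7776
which factors as (x - 6)^5. The eigenvalues (with algebraic multiplicities) are λ = 6 with multiplicity 5.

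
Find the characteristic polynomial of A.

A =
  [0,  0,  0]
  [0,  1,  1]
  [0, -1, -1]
x^3

Expanding det(x·I − A) (e.g. by cofactor expansion or by noting that A is similar to its Jordan form J, which has the same characteristic polynomial as A) gives
  χ_A(x) = x^3
which factors as x^3. The eigenvalues (with algebraic multiplicities) are λ = 0 with multiplicity 3.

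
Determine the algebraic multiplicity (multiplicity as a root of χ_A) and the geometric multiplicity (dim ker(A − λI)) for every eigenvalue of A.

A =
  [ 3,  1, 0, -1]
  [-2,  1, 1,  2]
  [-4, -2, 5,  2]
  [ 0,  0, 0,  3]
λ = 3: alg = 4, geom = 2

Step 1 — factor the characteristic polynomial to read off the algebraic multiplicities:
  χ_A(x) = (x - 3)^4

Step 2 — compute geometric multiplicities via the rank-nullity identity g(λ) = n − rank(A − λI):
  rank(A − (3)·I) = 2, so dim ker(A − (3)·I) = n − 2 = 2

Summary:
  λ = 3: algebraic multiplicity = 4, geometric multiplicity = 2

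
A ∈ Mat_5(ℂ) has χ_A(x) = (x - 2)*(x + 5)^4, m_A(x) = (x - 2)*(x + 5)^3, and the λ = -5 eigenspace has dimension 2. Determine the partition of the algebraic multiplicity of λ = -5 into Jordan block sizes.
Block sizes for λ = -5: [3, 1]

Step 1 — from the characteristic polynomial, algebraic multiplicity of λ = -5 is 4. From dim ker(A − (-5)·I) = 2, there are exactly 2 Jordan blocks for λ = -5.
Step 2 — from the minimal polynomial, the factor (x + 5)^3 tells us the largest block for λ = -5 has size 3.
Step 3 — with total size 4, 2 blocks, and largest block 3, the block sizes (in nonincreasing order) are [3, 1].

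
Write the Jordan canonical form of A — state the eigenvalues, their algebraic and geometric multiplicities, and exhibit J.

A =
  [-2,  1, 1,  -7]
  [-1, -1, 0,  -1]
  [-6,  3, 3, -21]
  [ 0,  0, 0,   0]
J_3(0) ⊕ J_1(0)

The characteristic polynomial is
  det(x·I − A) = x^4

Eigenvalues and multiplicities (the geometric multiplicity of λ is n − rank(A − λI), which equals the number of Jordan blocks for λ):
  λ = 0: algebraic multiplicity = 4, geometric multiplicity = 2

Determining the block sizes for each eigenvalue:
  λ = 0: with am = 4 and gm = 2, the partition is not yet determined (e.g. several partitions of 4 into 2 parts exist). Let N = A − (0)·I. Computing rank(N^1) = 2, rank(N^2) = 1, rank(N^3) = 0; the number of blocks of size ≥ j is rank(N^{j−1}) − rank(N^j), giving [2, 1, 1]. So we have 1 block(s) of size 3, 1 block(s) of size 1 → block sizes [3, 1]

Assembling the blocks gives a Jordan form
J =
  [0, 1, 0, 0]
  [0, 0, 1, 0]
  [0, 0, 0, 0]
  [0, 0, 0, 0]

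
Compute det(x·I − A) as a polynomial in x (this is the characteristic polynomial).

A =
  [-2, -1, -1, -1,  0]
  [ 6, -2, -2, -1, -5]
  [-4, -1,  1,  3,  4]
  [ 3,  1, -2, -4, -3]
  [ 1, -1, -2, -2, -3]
x^5 + 10*x^4 + 40*x^3 + 80*x^2 + 80*x + 32

Expanding det(x·I − A) (e.g. by cofactor expansion or by noting that A is similar to its Jordan form J, which has the same characteristic polynomial as A) gives
  χ_A(x) = x^5 + 10*x^4 + 40*x^3 + 80*x^2 + 80*x + 32
which factors as (x + 2)^5. The eigenvalues (with algebraic multiplicities) are λ = -2 with multiplicity 5.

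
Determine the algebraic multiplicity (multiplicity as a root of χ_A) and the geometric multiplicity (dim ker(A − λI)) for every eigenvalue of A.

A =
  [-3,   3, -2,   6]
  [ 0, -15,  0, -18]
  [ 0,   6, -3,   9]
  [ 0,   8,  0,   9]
λ = -3: alg = 4, geom = 2

Step 1 — factor the characteristic polynomial to read off the algebraic multiplicities:
  χ_A(x) = (x + 3)^4

Step 2 — compute geometric multiplicities via the rank-nullity identity g(λ) = n − rank(A − λI):
  rank(A − (-3)·I) = 2, so dim ker(A − (-3)·I) = n − 2 = 2

Summary:
  λ = -3: algebraic multiplicity = 4, geometric multiplicity = 2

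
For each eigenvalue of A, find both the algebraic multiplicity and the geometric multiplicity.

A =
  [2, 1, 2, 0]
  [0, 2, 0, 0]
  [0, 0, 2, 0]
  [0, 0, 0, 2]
λ = 2: alg = 4, geom = 3

Step 1 — factor the characteristic polynomial to read off the algebraic multiplicities:
  χ_A(x) = (x - 2)^4

Step 2 — compute geometric multiplicities via the rank-nullity identity g(λ) = n − rank(A − λI):
  rank(A − (2)·I) = 1, so dim ker(A − (2)·I) = n − 1 = 3

Summary:
  λ = 2: algebraic multiplicity = 4, geometric multiplicity = 3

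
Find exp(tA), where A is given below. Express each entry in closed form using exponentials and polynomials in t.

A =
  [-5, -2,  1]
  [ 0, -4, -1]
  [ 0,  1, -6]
e^{tA} =
  [exp(-5*t), -t^2*exp(-5*t)/2 - 2*t*exp(-5*t), t^2*exp(-5*t)/2 + t*exp(-5*t)]
  [0, t*exp(-5*t) + exp(-5*t), -t*exp(-5*t)]
  [0, t*exp(-5*t), -t*exp(-5*t) + exp(-5*t)]

Strategy: write A = P · J · P⁻¹ where J is a Jordan canonical form, so e^{tA} = P · e^{tJ} · P⁻¹, and e^{tJ} can be computed block-by-block.

A has Jordan form
J =
  [-5,  1,  0]
  [ 0, -5,  1]
  [ 0,  0, -5]
(up to reordering of blocks).

Per-block formulas:
  For a 3×3 Jordan block J_3(-5): exp(t · J_3(-5)) = e^(-5t)·(I + t·N + (t^2/2)·N^2), where N is the 3×3 nilpotent shift.

After assembling e^{tJ} and conjugating by P, we get:

e^{tA} =
  [exp(-5*t), -t^2*exp(-5*t)/2 - 2*t*exp(-5*t), t^2*exp(-5*t)/2 + t*exp(-5*t)]
  [0, t*exp(-5*t) + exp(-5*t), -t*exp(-5*t)]
  [0, t*exp(-5*t), -t*exp(-5*t) + exp(-5*t)]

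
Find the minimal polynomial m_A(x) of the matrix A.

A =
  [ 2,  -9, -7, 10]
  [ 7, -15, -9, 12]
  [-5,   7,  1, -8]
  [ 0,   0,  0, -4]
x^3 + 12*x^2 + 48*x + 64

The characteristic polynomial is χ_A(x) = (x + 4)^4, so the eigenvalues are known. The minimal polynomial is
  m_A(x) = Π_λ (x − λ)^{k_λ}
where k_λ is the size of the *largest* Jordan block for λ (equivalently, the smallest k with (A − λI)^k v = 0 for every generalised eigenvector v of λ).

  λ = -4: largest Jordan block has size 3, contributing (x + 4)^3

So m_A(x) = (x + 4)^3 = x^3 + 12*x^2 + 48*x + 64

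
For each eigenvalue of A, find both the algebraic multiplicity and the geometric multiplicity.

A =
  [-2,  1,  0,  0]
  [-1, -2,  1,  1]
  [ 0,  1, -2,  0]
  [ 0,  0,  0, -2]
λ = -2: alg = 4, geom = 2

Step 1 — factor the characteristic polynomial to read off the algebraic multiplicities:
  χ_A(x) = (x + 2)^4

Step 2 — compute geometric multiplicities via the rank-nullity identity g(λ) = n − rank(A − λI):
  rank(A − (-2)·I) = 2, so dim ker(A − (-2)·I) = n − 2 = 2

Summary:
  λ = -2: algebraic multiplicity = 4, geometric multiplicity = 2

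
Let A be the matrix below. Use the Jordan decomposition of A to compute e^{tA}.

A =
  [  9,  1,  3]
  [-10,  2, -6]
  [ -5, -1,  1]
e^{tA} =
  [5*t*exp(4*t) + exp(4*t), t*exp(4*t), 3*t*exp(4*t)]
  [-10*t*exp(4*t), -2*t*exp(4*t) + exp(4*t), -6*t*exp(4*t)]
  [-5*t*exp(4*t), -t*exp(4*t), -3*t*exp(4*t) + exp(4*t)]

Strategy: write A = P · J · P⁻¹ where J is a Jordan canonical form, so e^{tA} = P · e^{tJ} · P⁻¹, and e^{tJ} can be computed block-by-block.

A has Jordan form
J =
  [4, 1, 0]
  [0, 4, 0]
  [0, 0, 4]
(up to reordering of blocks).

Per-block formulas:
  For a 1×1 block at λ = 4: exp(t · [4]) = [e^(4t)].
  For a 2×2 Jordan block J_2(4): exp(t · J_2(4)) = e^(4t)·(I + t·N), where N is the 2×2 nilpotent shift.

After assembling e^{tJ} and conjugating by P, we get:

e^{tA} =
  [5*t*exp(4*t) + exp(4*t), t*exp(4*t), 3*t*exp(4*t)]
  [-10*t*exp(4*t), -2*t*exp(4*t) + exp(4*t), -6*t*exp(4*t)]
  [-5*t*exp(4*t), -t*exp(4*t), -3*t*exp(4*t) + exp(4*t)]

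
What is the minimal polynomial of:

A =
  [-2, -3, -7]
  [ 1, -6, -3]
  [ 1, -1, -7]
x^3 + 15*x^2 + 75*x + 125

The characteristic polynomial is χ_A(x) = (x + 5)^3, so the eigenvalues are known. The minimal polynomial is
  m_A(x) = Π_λ (x − λ)^{k_λ}
where k_λ is the size of the *largest* Jordan block for λ (equivalently, the smallest k with (A − λI)^k v = 0 for every generalised eigenvector v of λ).

  λ = -5: largest Jordan block has size 3, contributing (x + 5)^3

So m_A(x) = (x + 5)^3 = x^3 + 15*x^2 + 75*x + 125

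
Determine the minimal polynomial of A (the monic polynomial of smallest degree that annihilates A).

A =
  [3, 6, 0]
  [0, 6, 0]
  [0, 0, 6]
x^2 - 9*x + 18

The characteristic polynomial is χ_A(x) = (x - 6)^2*(x - 3), so the eigenvalues are known. The minimal polynomial is
  m_A(x) = Π_λ (x − λ)^{k_λ}
where k_λ is the size of the *largest* Jordan block for λ (equivalently, the smallest k with (A − λI)^k v = 0 for every generalised eigenvector v of λ).

  λ = 3: largest Jordan block has size 1, contributing (x − 3)
  λ = 6: largest Jordan block has size 1, contributing (x − 6)

So m_A(x) = (x - 6)*(x - 3) = x^2 - 9*x + 18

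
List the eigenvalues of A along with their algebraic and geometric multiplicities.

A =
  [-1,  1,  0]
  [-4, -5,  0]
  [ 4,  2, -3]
λ = -3: alg = 3, geom = 2

Step 1 — factor the characteristic polynomial to read off the algebraic multiplicities:
  χ_A(x) = (x + 3)^3

Step 2 — compute geometric multiplicities via the rank-nullity identity g(λ) = n − rank(A − λI):
  rank(A − (-3)·I) = 1, so dim ker(A − (-3)·I) = n − 1 = 2

Summary:
  λ = -3: algebraic multiplicity = 3, geometric multiplicity = 2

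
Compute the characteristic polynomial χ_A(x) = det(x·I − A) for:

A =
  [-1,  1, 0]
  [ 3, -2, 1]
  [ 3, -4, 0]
x^3 + 3*x^2 + 3*x + 1

Expanding det(x·I − A) (e.g. by cofactor expansion or by noting that A is similar to its Jordan form J, which has the same characteristic polynomial as A) gives
  χ_A(x) = x^3 + 3*x^2 + 3*x + 1
which factors as (x + 1)^3. The eigenvalues (with algebraic multiplicities) are λ = -1 with multiplicity 3.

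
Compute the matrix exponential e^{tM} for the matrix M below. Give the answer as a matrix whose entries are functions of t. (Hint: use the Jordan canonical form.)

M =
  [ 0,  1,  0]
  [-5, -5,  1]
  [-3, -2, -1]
e^{tM} =
  [-t^2*exp(-2*t)/2 + 2*t*exp(-2*t) + exp(-2*t), -t^2*exp(-2*t)/2 + t*exp(-2*t), t^2*exp(-2*t)/2]
  [t^2*exp(-2*t) - 5*t*exp(-2*t), t^2*exp(-2*t) - 3*t*exp(-2*t) + exp(-2*t), -t^2*exp(-2*t) + t*exp(-2*t)]
  [t^2*exp(-2*t)/2 - 3*t*exp(-2*t), t^2*exp(-2*t)/2 - 2*t*exp(-2*t), -t^2*exp(-2*t)/2 + t*exp(-2*t) + exp(-2*t)]

Strategy: write M = P · J · P⁻¹ where J is a Jordan canonical form, so e^{tM} = P · e^{tJ} · P⁻¹, and e^{tJ} can be computed block-by-block.

M has Jordan form
J =
  [-2,  1,  0]
  [ 0, -2,  1]
  [ 0,  0, -2]
(up to reordering of blocks).

Per-block formulas:
  For a 3×3 Jordan block J_3(-2): exp(t · J_3(-2)) = e^(-2t)·(I + t·N + (t^2/2)·N^2), where N is the 3×3 nilpotent shift.

After assembling e^{tJ} and conjugating by P, we get:

e^{tM} =
  [-t^2*exp(-2*t)/2 + 2*t*exp(-2*t) + exp(-2*t), -t^2*exp(-2*t)/2 + t*exp(-2*t), t^2*exp(-2*t)/2]
  [t^2*exp(-2*t) - 5*t*exp(-2*t), t^2*exp(-2*t) - 3*t*exp(-2*t) + exp(-2*t), -t^2*exp(-2*t) + t*exp(-2*t)]
  [t^2*exp(-2*t)/2 - 3*t*exp(-2*t), t^2*exp(-2*t)/2 - 2*t*exp(-2*t), -t^2*exp(-2*t)/2 + t*exp(-2*t) + exp(-2*t)]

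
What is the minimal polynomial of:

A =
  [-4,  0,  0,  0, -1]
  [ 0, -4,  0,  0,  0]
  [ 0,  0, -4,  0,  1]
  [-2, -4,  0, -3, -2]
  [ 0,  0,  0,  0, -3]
x^2 + 7*x + 12

The characteristic polynomial is χ_A(x) = (x + 3)^2*(x + 4)^3, so the eigenvalues are known. The minimal polynomial is
  m_A(x) = Π_λ (x − λ)^{k_λ}
where k_λ is the size of the *largest* Jordan block for λ (equivalently, the smallest k with (A − λI)^k v = 0 for every generalised eigenvector v of λ).

  λ = -4: largest Jordan block has size 1, contributing (x + 4)
  λ = -3: largest Jordan block has size 1, contributing (x + 3)

So m_A(x) = (x + 3)*(x + 4) = x^2 + 7*x + 12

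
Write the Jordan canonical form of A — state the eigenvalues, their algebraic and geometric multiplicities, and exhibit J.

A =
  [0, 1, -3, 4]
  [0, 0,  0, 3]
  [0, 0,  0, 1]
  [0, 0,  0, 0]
J_2(0) ⊕ J_2(0)

The characteristic polynomial is
  det(x·I − A) = x^4

Eigenvalues and multiplicities (the geometric multiplicity of λ is n − rank(A − λI), which equals the number of Jordan blocks for λ):
  λ = 0: algebraic multiplicity = 4, geometric multiplicity = 2

Determining the block sizes for each eigenvalue:
  λ = 0: with am = 4 and gm = 2, the partition is not yet determined (e.g. several partitions of 4 into 2 parts exist). Let N = A − (0)·I. Computing rank(N^1) = 2, rank(N^2) = 0; the number of blocks of size ≥ j is rank(N^{j−1}) − rank(N^j), giving [2, 2]. So we have 2 block(s) of size 2 → block sizes [2, 2]

Assembling the blocks gives a Jordan form
J =
  [0, 1, 0, 0]
  [0, 0, 0, 0]
  [0, 0, 0, 1]
  [0, 0, 0, 0]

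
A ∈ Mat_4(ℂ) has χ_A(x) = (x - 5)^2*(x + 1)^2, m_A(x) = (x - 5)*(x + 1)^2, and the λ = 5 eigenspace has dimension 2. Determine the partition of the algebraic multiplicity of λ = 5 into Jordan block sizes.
Block sizes for λ = 5: [1, 1]

Step 1 — from the characteristic polynomial, algebraic multiplicity of λ = 5 is 2. From dim ker(A − (5)·I) = 2, there are exactly 2 Jordan blocks for λ = 5.
Step 2 — from the minimal polynomial, the factor (x − 5) tells us the largest block for λ = 5 has size 1.
Step 3 — with total size 2, 2 blocks, and largest block 1, the block sizes (in nonincreasing order) are [1, 1].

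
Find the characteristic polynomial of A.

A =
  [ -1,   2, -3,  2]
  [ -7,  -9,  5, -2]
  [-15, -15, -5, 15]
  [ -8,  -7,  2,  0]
x^4 + 15*x^3 + 75*x^2 + 125*x

Expanding det(x·I − A) (e.g. by cofactor expansion or by noting that A is similar to its Jordan form J, which has the same characteristic polynomial as A) gives
  χ_A(x) = x^4 + 15*x^3 + 75*x^2 + 125*x
which factors as x*(x + 5)^3. The eigenvalues (with algebraic multiplicities) are λ = -5 with multiplicity 3, λ = 0 with multiplicity 1.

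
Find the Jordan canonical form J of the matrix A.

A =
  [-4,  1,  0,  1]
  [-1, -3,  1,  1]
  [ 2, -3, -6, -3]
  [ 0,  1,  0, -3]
J_3(-4) ⊕ J_1(-4)

The characteristic polynomial is
  det(x·I − A) = x^4 + 16*x^3 + 96*x^2 + 256*x + 256 = (x + 4)^4

Eigenvalues and multiplicities (the geometric multiplicity of λ is n − rank(A − λI), which equals the number of Jordan blocks for λ):
  λ = -4: algebraic multiplicity = 4, geometric multiplicity = 2

Determining the block sizes for each eigenvalue:
  λ = -4: with am = 4 and gm = 2, the partition is not yet determined (e.g. several partitions of 4 into 2 parts exist). Let N = A − (-4)·I. Computing rank(N^1) = 2, rank(N^2) = 1, rank(N^3) = 0; the number of blocks of size ≥ j is rank(N^{j−1}) − rank(N^j), giving [2, 1, 1]. So we have 1 block(s) of size 3, 1 block(s) of size 1 → block sizes [3, 1]

Assembling the blocks gives a Jordan form
J =
  [-4,  1,  0,  0]
  [ 0, -4,  1,  0]
  [ 0,  0, -4,  0]
  [ 0,  0,  0, -4]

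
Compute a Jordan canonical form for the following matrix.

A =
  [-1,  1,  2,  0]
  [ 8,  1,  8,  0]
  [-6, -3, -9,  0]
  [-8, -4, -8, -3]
J_2(-3) ⊕ J_1(-3) ⊕ J_1(-3)

The characteristic polynomial is
  det(x·I − A) = x^4 + 12*x^3 + 54*x^2 + 108*x + 81 = (x + 3)^4

Eigenvalues and multiplicities (the geometric multiplicity of λ is n − rank(A − λI), which equals the number of Jordan blocks for λ):
  λ = -3: algebraic multiplicity = 4, geometric multiplicity = 3

Determining the block sizes for each eigenvalue:
  λ = -3: 3 blocks summing to 4 forces exactly one block of size 2 and the rest size 1 → block sizes [2, 1, 1]

Assembling the blocks gives a Jordan form
J =
  [-3,  1,  0,  0]
  [ 0, -3,  0,  0]
  [ 0,  0, -3,  0]
  [ 0,  0,  0, -3]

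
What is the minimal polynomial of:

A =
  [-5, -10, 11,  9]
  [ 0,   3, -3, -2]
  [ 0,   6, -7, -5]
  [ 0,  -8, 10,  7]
x^4 + 2*x^3 - 12*x^2 + 14*x - 5

The characteristic polynomial is χ_A(x) = (x - 1)^3*(x + 5), so the eigenvalues are known. The minimal polynomial is
  m_A(x) = Π_λ (x − λ)^{k_λ}
where k_λ is the size of the *largest* Jordan block for λ (equivalently, the smallest k with (A − λI)^k v = 0 for every generalised eigenvector v of λ).

  λ = -5: largest Jordan block has size 1, contributing (x + 5)
  λ = 1: largest Jordan block has size 3, contributing (x − 1)^3

So m_A(x) = (x - 1)^3*(x + 5) = x^4 + 2*x^3 - 12*x^2 + 14*x - 5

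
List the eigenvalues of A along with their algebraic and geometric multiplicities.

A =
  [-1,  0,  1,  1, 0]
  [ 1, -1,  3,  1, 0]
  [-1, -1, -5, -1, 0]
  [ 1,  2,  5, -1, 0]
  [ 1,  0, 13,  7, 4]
λ = -2: alg = 4, geom = 2; λ = 4: alg = 1, geom = 1

Step 1 — factor the characteristic polynomial to read off the algebraic multiplicities:
  χ_A(x) = (x - 4)*(x + 2)^4

Step 2 — compute geometric multiplicities via the rank-nullity identity g(λ) = n − rank(A − λI):
  rank(A − (-2)·I) = 3, so dim ker(A − (-2)·I) = n − 3 = 2
  rank(A − (4)·I) = 4, so dim ker(A − (4)·I) = n − 4 = 1

Summary:
  λ = -2: algebraic multiplicity = 4, geometric multiplicity = 2
  λ = 4: algebraic multiplicity = 1, geometric multiplicity = 1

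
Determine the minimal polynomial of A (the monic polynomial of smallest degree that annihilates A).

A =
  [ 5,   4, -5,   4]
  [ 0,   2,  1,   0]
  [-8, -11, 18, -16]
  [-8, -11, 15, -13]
x^3 - 9*x^2 + 27*x - 27

The characteristic polynomial is χ_A(x) = (x - 3)^4, so the eigenvalues are known. The minimal polynomial is
  m_A(x) = Π_λ (x − λ)^{k_λ}
where k_λ is the size of the *largest* Jordan block for λ (equivalently, the smallest k with (A − λI)^k v = 0 for every generalised eigenvector v of λ).

  λ = 3: largest Jordan block has size 3, contributing (x − 3)^3

So m_A(x) = (x - 3)^3 = x^3 - 9*x^2 + 27*x - 27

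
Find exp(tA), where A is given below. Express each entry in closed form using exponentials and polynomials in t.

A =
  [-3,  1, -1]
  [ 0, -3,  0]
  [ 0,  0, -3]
e^{tA} =
  [exp(-3*t), t*exp(-3*t), -t*exp(-3*t)]
  [0, exp(-3*t), 0]
  [0, 0, exp(-3*t)]

Strategy: write A = P · J · P⁻¹ where J is a Jordan canonical form, so e^{tA} = P · e^{tJ} · P⁻¹, and e^{tJ} can be computed block-by-block.

A has Jordan form
J =
  [-3,  1,  0]
  [ 0, -3,  0]
  [ 0,  0, -3]
(up to reordering of blocks).

Per-block formulas:
  For a 1×1 block at λ = -3: exp(t · [-3]) = [e^(-3t)].
  For a 2×2 Jordan block J_2(-3): exp(t · J_2(-3)) = e^(-3t)·(I + t·N), where N is the 2×2 nilpotent shift.

After assembling e^{tJ} and conjugating by P, we get:

e^{tA} =
  [exp(-3*t), t*exp(-3*t), -t*exp(-3*t)]
  [0, exp(-3*t), 0]
  [0, 0, exp(-3*t)]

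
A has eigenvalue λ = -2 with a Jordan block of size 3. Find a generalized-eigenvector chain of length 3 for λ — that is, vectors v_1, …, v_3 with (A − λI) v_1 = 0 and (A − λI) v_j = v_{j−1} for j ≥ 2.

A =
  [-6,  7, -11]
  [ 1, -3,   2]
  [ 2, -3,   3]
A Jordan chain for λ = -2 of length 3:
v_1 = (1, -1, -1)ᵀ
v_2 = (-4, 1, 2)ᵀ
v_3 = (1, 0, 0)ᵀ

Let N = A − (-2)·I. We want v_3 with N^3 v_3 = 0 but N^2 v_3 ≠ 0; then v_{j-1} := N · v_j for j = 3, …, 2.

Pick v_3 = (1, 0, 0)ᵀ.
Then v_2 = N · v_3 = (-4, 1, 2)ᵀ.
Then v_1 = N · v_2 = (1, -1, -1)ᵀ.

Sanity check: (A − (-2)·I) v_1 = (0, 0, 0)ᵀ = 0. ✓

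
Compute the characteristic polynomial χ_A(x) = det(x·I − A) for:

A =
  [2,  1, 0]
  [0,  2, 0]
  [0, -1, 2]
x^3 - 6*x^2 + 12*x - 8

Expanding det(x·I − A) (e.g. by cofactor expansion or by noting that A is similar to its Jordan form J, which has the same characteristic polynomial as A) gives
  χ_A(x) = x^3 - 6*x^2 + 12*x - 8
which factors as (x - 2)^3. The eigenvalues (with algebraic multiplicities) are λ = 2 with multiplicity 3.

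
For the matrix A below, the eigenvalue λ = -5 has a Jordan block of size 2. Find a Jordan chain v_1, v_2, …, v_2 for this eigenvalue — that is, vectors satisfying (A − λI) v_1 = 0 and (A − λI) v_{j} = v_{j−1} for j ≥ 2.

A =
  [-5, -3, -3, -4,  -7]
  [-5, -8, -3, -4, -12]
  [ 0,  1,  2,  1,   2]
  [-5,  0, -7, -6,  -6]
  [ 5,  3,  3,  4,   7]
A Jordan chain for λ = -5 of length 2:
v_1 = (1, 1, 0, 1, -1)ᵀ
v_2 = (0, 1, 0, -1, 0)ᵀ

Let N = A − (-5)·I. We want v_2 with N^2 v_2 = 0 but N^1 v_2 ≠ 0; then v_{j-1} := N · v_j for j = 2, …, 2.

Pick v_2 = (0, 1, 0, -1, 0)ᵀ.
Then v_1 = N · v_2 = (1, 1, 0, 1, -1)ᵀ.

Sanity check: (A − (-5)·I) v_1 = (0, 0, 0, 0, 0)ᵀ = 0. ✓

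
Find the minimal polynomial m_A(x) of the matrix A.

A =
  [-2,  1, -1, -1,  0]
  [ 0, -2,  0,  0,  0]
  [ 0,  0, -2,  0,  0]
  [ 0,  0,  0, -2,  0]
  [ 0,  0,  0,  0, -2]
x^2 + 4*x + 4

The characteristic polynomial is χ_A(x) = (x + 2)^5, so the eigenvalues are known. The minimal polynomial is
  m_A(x) = Π_λ (x − λ)^{k_λ}
where k_λ is the size of the *largest* Jordan block for λ (equivalently, the smallest k with (A − λI)^k v = 0 for every generalised eigenvector v of λ).

  λ = -2: largest Jordan block has size 2, contributing (x + 2)^2

So m_A(x) = (x + 2)^2 = x^2 + 4*x + 4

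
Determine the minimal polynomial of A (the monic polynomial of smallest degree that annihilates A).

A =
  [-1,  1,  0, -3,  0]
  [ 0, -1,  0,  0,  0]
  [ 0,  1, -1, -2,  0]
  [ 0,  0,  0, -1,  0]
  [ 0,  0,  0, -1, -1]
x^2 + 2*x + 1

The characteristic polynomial is χ_A(x) = (x + 1)^5, so the eigenvalues are known. The minimal polynomial is
  m_A(x) = Π_λ (x − λ)^{k_λ}
where k_λ is the size of the *largest* Jordan block for λ (equivalently, the smallest k with (A − λI)^k v = 0 for every generalised eigenvector v of λ).

  λ = -1: largest Jordan block has size 2, contributing (x + 1)^2

So m_A(x) = (x + 1)^2 = x^2 + 2*x + 1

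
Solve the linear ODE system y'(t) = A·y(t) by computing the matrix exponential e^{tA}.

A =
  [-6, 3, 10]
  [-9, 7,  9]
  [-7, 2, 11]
e^{tA} =
  [3*t^2*exp(4*t)/2 - 10*t*exp(4*t) + exp(4*t), -t^2*exp(4*t)/2 + 3*t*exp(4*t), -3*t^2*exp(4*t)/2 + 10*t*exp(4*t)]
  [-9*t*exp(4*t), 3*t*exp(4*t) + exp(4*t), 9*t*exp(4*t)]
  [3*t^2*exp(4*t)/2 - 7*t*exp(4*t), -t^2*exp(4*t)/2 + 2*t*exp(4*t), -3*t^2*exp(4*t)/2 + 7*t*exp(4*t) + exp(4*t)]

Strategy: write A = P · J · P⁻¹ where J is a Jordan canonical form, so e^{tA} = P · e^{tJ} · P⁻¹, and e^{tJ} can be computed block-by-block.

A has Jordan form
J =
  [4, 1, 0]
  [0, 4, 1]
  [0, 0, 4]
(up to reordering of blocks).

Per-block formulas:
  For a 3×3 Jordan block J_3(4): exp(t · J_3(4)) = e^(4t)·(I + t·N + (t^2/2)·N^2), where N is the 3×3 nilpotent shift.

After assembling e^{tJ} and conjugating by P, we get:

e^{tA} =
  [3*t^2*exp(4*t)/2 - 10*t*exp(4*t) + exp(4*t), -t^2*exp(4*t)/2 + 3*t*exp(4*t), -3*t^2*exp(4*t)/2 + 10*t*exp(4*t)]
  [-9*t*exp(4*t), 3*t*exp(4*t) + exp(4*t), 9*t*exp(4*t)]
  [3*t^2*exp(4*t)/2 - 7*t*exp(4*t), -t^2*exp(4*t)/2 + 2*t*exp(4*t), -3*t^2*exp(4*t)/2 + 7*t*exp(4*t) + exp(4*t)]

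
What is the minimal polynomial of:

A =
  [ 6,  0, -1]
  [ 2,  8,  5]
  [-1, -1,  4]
x^3 - 18*x^2 + 108*x - 216

The characteristic polynomial is χ_A(x) = (x - 6)^3, so the eigenvalues are known. The minimal polynomial is
  m_A(x) = Π_λ (x − λ)^{k_λ}
where k_λ is the size of the *largest* Jordan block for λ (equivalently, the smallest k with (A − λI)^k v = 0 for every generalised eigenvector v of λ).

  λ = 6: largest Jordan block has size 3, contributing (x − 6)^3

So m_A(x) = (x - 6)^3 = x^3 - 18*x^2 + 108*x - 216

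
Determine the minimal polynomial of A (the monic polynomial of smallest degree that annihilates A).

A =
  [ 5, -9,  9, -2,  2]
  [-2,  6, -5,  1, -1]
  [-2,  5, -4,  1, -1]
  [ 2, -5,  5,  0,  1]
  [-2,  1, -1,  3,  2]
x^4 - 8*x^3 + 22*x^2 - 24*x + 9

The characteristic polynomial is χ_A(x) = (x - 3)^2*(x - 1)^3, so the eigenvalues are known. The minimal polynomial is
  m_A(x) = Π_λ (x − λ)^{k_λ}
where k_λ is the size of the *largest* Jordan block for λ (equivalently, the smallest k with (A − λI)^k v = 0 for every generalised eigenvector v of λ).

  λ = 1: largest Jordan block has size 2, contributing (x − 1)^2
  λ = 3: largest Jordan block has size 2, contributing (x − 3)^2

So m_A(x) = (x - 3)^2*(x - 1)^2 = x^4 - 8*x^3 + 22*x^2 - 24*x + 9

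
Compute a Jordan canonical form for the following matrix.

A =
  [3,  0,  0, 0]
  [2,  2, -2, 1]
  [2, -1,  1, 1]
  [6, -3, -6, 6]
J_2(3) ⊕ J_1(3) ⊕ J_1(3)

The characteristic polynomial is
  det(x·I − A) = x^4 - 12*x^3 + 54*x^2 - 108*x + 81 = (x - 3)^4

Eigenvalues and multiplicities (the geometric multiplicity of λ is n − rank(A − λI), which equals the number of Jordan blocks for λ):
  λ = 3: algebraic multiplicity = 4, geometric multiplicity = 3

Determining the block sizes for each eigenvalue:
  λ = 3: 3 blocks summing to 4 forces exactly one block of size 2 and the rest size 1 → block sizes [2, 1, 1]

Assembling the blocks gives a Jordan form
J =
  [3, 1, 0, 0]
  [0, 3, 0, 0]
  [0, 0, 3, 0]
  [0, 0, 0, 3]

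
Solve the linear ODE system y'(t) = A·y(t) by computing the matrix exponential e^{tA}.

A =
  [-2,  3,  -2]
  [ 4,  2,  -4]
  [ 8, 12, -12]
e^{tA} =
  [2*t*exp(-4*t) + exp(-4*t), 3*t*exp(-4*t), -2*t*exp(-4*t)]
  [4*t*exp(-4*t), 6*t*exp(-4*t) + exp(-4*t), -4*t*exp(-4*t)]
  [8*t*exp(-4*t), 12*t*exp(-4*t), -8*t*exp(-4*t) + exp(-4*t)]

Strategy: write A = P · J · P⁻¹ where J is a Jordan canonical form, so e^{tA} = P · e^{tJ} · P⁻¹, and e^{tJ} can be computed block-by-block.

A has Jordan form
J =
  [-4,  1,  0]
  [ 0, -4,  0]
  [ 0,  0, -4]
(up to reordering of blocks).

Per-block formulas:
  For a 1×1 block at λ = -4: exp(t · [-4]) = [e^(-4t)].
  For a 2×2 Jordan block J_2(-4): exp(t · J_2(-4)) = e^(-4t)·(I + t·N), where N is the 2×2 nilpotent shift.

After assembling e^{tJ} and conjugating by P, we get:

e^{tA} =
  [2*t*exp(-4*t) + exp(-4*t), 3*t*exp(-4*t), -2*t*exp(-4*t)]
  [4*t*exp(-4*t), 6*t*exp(-4*t) + exp(-4*t), -4*t*exp(-4*t)]
  [8*t*exp(-4*t), 12*t*exp(-4*t), -8*t*exp(-4*t) + exp(-4*t)]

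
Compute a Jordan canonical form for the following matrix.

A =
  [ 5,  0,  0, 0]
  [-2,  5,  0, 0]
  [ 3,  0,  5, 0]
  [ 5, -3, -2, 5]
J_2(5) ⊕ J_2(5)

The characteristic polynomial is
  det(x·I − A) = x^4 - 20*x^3 + 150*x^2 - 500*x + 625 = (x - 5)^4

Eigenvalues and multiplicities (the geometric multiplicity of λ is n − rank(A − λI), which equals the number of Jordan blocks for λ):
  λ = 5: algebraic multiplicity = 4, geometric multiplicity = 2

Determining the block sizes for each eigenvalue:
  λ = 5: with am = 4 and gm = 2, the partition is not yet determined (e.g. several partitions of 4 into 2 parts exist). Let N = A − (5)·I. Computing rank(N^1) = 2, rank(N^2) = 0; the number of blocks of size ≥ j is rank(N^{j−1}) − rank(N^j), giving [2, 2]. So we have 2 block(s) of size 2 → block sizes [2, 2]

Assembling the blocks gives a Jordan form
J =
  [5, 1, 0, 0]
  [0, 5, 0, 0]
  [0, 0, 5, 1]
  [0, 0, 0, 5]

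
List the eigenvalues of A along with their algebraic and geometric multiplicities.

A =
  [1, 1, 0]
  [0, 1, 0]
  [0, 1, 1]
λ = 1: alg = 3, geom = 2

Step 1 — factor the characteristic polynomial to read off the algebraic multiplicities:
  χ_A(x) = (x - 1)^3

Step 2 — compute geometric multiplicities via the rank-nullity identity g(λ) = n − rank(A − λI):
  rank(A − (1)·I) = 1, so dim ker(A − (1)·I) = n − 1 = 2

Summary:
  λ = 1: algebraic multiplicity = 3, geometric multiplicity = 2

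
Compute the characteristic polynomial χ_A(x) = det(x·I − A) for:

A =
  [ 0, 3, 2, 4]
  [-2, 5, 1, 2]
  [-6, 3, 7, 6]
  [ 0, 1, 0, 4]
x^4 - 16*x^3 + 96*x^2 - 256*x + 256

Expanding det(x·I − A) (e.g. by cofactor expansion or by noting that A is similar to its Jordan form J, which has the same characteristic polynomial as A) gives
  χ_A(x) = x^4 - 16*x^3 + 96*x^2 - 256*x + 256
which factors as (x - 4)^4. The eigenvalues (with algebraic multiplicities) are λ = 4 with multiplicity 4.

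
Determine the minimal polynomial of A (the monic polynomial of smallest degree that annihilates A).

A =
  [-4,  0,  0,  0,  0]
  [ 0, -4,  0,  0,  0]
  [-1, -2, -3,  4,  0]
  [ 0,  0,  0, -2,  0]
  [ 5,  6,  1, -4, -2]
x^3 + 9*x^2 + 26*x + 24

The characteristic polynomial is χ_A(x) = (x + 2)^2*(x + 3)*(x + 4)^2, so the eigenvalues are known. The minimal polynomial is
  m_A(x) = Π_λ (x − λ)^{k_λ}
where k_λ is the size of the *largest* Jordan block for λ (equivalently, the smallest k with (A − λI)^k v = 0 for every generalised eigenvector v of λ).

  λ = -4: largest Jordan block has size 1, contributing (x + 4)
  λ = -3: largest Jordan block has size 1, contributing (x + 3)
  λ = -2: largest Jordan block has size 1, contributing (x + 2)

So m_A(x) = (x + 2)*(x + 3)*(x + 4) = x^3 + 9*x^2 + 26*x + 24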